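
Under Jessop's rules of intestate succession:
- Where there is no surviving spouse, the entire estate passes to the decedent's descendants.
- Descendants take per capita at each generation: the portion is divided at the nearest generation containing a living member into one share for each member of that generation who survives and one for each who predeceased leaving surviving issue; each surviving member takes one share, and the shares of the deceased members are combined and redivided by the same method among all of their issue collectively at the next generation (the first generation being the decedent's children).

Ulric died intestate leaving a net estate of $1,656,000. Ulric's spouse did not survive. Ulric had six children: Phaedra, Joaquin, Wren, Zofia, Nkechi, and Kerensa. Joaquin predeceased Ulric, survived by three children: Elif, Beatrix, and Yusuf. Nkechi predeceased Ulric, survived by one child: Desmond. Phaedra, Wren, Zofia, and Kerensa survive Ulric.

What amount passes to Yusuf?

Yusuf receives $138,000.

The entire $1,656,000 passes to the descendants.
That amount ($1,656,000) is divided at the children's generation into 6 shares of $276,000. Phaedra, Wren, Zofia, and Kerensa each take $276,000. The 2 shares of the deceased (Joaquin and Nkechi) are combined into a pool of $552,000.
That pool ($552,000) is divided at the grandchildren's generation equally among Elif, Beatrix, Yusuf, and Desmond: $138,000 each.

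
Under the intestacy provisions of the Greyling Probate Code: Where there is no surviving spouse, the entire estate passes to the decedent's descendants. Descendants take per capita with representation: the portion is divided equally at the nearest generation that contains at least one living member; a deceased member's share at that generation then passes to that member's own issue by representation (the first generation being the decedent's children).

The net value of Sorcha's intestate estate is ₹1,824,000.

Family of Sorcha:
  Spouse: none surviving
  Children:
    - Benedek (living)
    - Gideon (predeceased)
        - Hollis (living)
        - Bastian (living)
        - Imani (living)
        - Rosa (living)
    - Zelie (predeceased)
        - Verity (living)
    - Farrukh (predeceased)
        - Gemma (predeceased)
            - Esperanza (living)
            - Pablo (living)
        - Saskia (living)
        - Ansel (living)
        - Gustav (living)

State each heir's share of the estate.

Benedek: ₹456,000; Hollis: ₹114,000; Bastian: ₹114,000; Imani: ₹114,000; Rosa: ₹114,000; Verity: ₹456,000; Esperanza: ₹57,000; Pablo: ₹57,000; Saskia: ₹114,000; Ansel: ₹114,000; Gustav: ₹114,000

The entire ₹1,824,000 passes to the descendants.
That amount (₹1,824,000) is divided into 4 shares of ₹456,000: Benedek takes ₹456,000; Gideon's ₹456,000 share passes to Gideon's issue; Zelie's ₹456,000 share passes to Zelie's issue; Farrukh's ₹456,000 share passes to Farrukh's issue.
Gideon's share (₹456,000) is divided into 4 shares of ₹114,000: Hollis, Bastian, Imani, and Rosa each take ₹114,000.
Zelie's share (₹456,000) passes entirely to Verity.
Farrukh's share (₹456,000) is divided into 4 shares of ₹114,000: Saskia, Ansel, and Gustav each take ₹114,000; Gemma's ₹114,000 share passes to Gemma's issue.
Gemma's share (₹114,000) is divided into 2 shares of ₹57,000: Esperanza and Pablo each take ₹57,000.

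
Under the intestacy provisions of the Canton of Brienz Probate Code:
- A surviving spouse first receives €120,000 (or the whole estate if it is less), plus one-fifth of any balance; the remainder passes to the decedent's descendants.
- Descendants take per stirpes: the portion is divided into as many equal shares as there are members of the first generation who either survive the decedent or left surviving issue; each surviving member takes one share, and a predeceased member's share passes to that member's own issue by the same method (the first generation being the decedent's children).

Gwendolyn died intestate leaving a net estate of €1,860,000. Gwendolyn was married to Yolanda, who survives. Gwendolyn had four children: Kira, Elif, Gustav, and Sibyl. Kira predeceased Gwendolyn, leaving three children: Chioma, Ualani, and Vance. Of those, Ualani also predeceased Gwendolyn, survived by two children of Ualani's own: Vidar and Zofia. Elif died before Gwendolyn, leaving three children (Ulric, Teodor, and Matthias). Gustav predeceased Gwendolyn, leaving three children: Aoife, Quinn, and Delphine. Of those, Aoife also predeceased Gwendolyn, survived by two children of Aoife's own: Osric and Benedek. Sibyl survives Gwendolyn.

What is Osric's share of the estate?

Osric receives €58,000.

Yolanda first takes €120,000, leaving a balance of €1,740,000. Yolanda then takes one-fifth of the balance (€348,000), for a total of €468,000. The remaining €1,392,000 passes to the descendants.
The descendants' portion (€1,392,000) is divided into 4 shares of €348,000: Sibyl takes €348,000; Kira's €348,000 share passes to Kira's issue; Elif's €348,000 share passes to Elif's issue; Gustav's €348,000 share passes to Gustav's issue.
Kira's share (€348,000) is divided into 3 shares of €116,000: Chioma and Vance each take €116,000; Ualani's €116,000 share passes to Ualani's issue.
Ualani's share (€116,000) is divided into 2 shares of €58,000: Vidar and Zofia each take €58,000.
Elif's share (€348,000) is divided into 3 shares of €116,000: Ulric, Teodor, and Matthias each take €116,000.
Gustav's share (€348,000) is divided into 3 shares of €116,000: Quinn and Delphine each take €116,000; Aoife's €116,000 share passes to Aoife's issue.
Aoife's share (€116,000) is divided into 2 shares of €58,000: Osric and Benedek each take €58,000.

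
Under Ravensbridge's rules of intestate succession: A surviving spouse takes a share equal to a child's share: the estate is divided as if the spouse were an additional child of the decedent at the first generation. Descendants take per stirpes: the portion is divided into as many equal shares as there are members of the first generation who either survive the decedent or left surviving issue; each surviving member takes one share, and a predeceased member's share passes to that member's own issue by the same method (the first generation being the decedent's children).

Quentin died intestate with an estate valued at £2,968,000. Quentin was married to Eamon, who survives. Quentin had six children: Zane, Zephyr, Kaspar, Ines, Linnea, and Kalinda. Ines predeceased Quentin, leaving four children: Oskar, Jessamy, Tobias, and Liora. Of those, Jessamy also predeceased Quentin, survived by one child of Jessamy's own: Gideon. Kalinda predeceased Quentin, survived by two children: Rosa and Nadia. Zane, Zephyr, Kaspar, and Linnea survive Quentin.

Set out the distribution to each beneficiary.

The spouse counts as an additional share at the children's level, so there are 7 primary shares of £424,000. Eamon takes one such share (£424,000).
The children's combined portion (£2,544,000) is divided into 6 shares of £424,000: Zane, Zephyr, Kaspar, and Linnea each take £424,000; Ines's £424,000 share passes to Ines's issue; Kalinda's £424,000 share passes to Kalinda's issue.
Ines's share (£424,000) is divided into 4 shares of £106,000: Oskar, Tobias, and Liora each take £106,000; Jessamy's £106,000 share passes to Jessamy's issue.
Jessamy's share (£106,000) passes entirely to Gideon.
Kalinda's share (£424,000) is divided into 2 shares of £212,000: Rosa and Nadia each take £212,000.

Eamon: £424,000; Zane: £424,000; Zephyr: £424,000; Kaspar: £424,000; Oskar: £106,000; Gideon: £106,000; Tobias: £106,000; Liora: £106,000; Linnea: £424,000; Rosa: £212,000; Nadia: £212,000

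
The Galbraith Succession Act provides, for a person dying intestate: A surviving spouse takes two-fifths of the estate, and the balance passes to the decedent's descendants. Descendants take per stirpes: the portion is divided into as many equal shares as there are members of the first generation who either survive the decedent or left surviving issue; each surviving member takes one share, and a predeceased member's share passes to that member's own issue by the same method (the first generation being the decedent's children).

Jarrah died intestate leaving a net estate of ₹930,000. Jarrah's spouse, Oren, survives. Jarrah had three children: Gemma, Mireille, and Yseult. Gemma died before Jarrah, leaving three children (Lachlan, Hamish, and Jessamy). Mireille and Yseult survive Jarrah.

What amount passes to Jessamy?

Oren takes two-fifths of ₹930,000 = ₹372,000. The remaining ₹558,000 passes to the descendants.
The descendants' portion (₹558,000) is divided into 3 shares of ₹186,000: Mireille and Yseult each take ₹186,000; Gemma's ₹186,000 share passes to Gemma's issue.
Gemma's share (₹186,000) is divided into 3 shares of ₹62,000: Lachlan, Hamish, and Jessamy each take ₹62,000.

Jessamy receives ₹62,000.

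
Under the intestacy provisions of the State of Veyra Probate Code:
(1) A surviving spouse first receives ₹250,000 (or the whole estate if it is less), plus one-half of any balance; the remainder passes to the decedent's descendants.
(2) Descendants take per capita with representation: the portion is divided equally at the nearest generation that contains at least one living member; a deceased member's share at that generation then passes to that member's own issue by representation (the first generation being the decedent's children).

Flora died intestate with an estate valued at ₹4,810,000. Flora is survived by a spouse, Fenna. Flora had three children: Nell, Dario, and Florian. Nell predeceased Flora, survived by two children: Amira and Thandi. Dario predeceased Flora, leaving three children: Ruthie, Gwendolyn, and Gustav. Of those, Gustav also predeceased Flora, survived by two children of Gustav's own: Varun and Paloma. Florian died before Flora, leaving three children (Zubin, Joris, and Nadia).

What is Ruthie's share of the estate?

Ruthie receives ₹285,000.

Fenna first takes ₹250,000, leaving a balance of ₹4,560,000. Fenna then takes one-half of the balance (₹2,280,000), for a total of ₹2,530,000. The remaining ₹2,280,000 passes to the descendants.
No child survives, so the initial division is made at the grandchildren's generation.
The descendants' portion (₹2,280,000) is divided into 8 shares of ₹285,000: Amira, Thandi, Ruthie, Gwendolyn, Zubin, Joris, and Nadia each take ₹285,000; Gustav's ₹285,000 share passes to Gustav's issue.
Gustav's share (₹285,000) is divided into 2 shares of ₹142,500: Varun and Paloma each take ₹142,500.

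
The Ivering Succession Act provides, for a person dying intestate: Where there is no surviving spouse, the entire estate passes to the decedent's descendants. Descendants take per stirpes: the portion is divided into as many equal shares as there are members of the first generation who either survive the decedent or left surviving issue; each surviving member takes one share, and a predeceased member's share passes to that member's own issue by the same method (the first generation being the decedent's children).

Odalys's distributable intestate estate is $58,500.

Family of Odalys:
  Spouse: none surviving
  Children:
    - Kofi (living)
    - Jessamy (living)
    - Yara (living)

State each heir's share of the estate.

The entire $58,500 passes to the descendants.
That amount ($58,500) is divided into 3 shares of $19,500: Kofi, Jessamy, and Yara each take $19,500.

Kofi: $19,500; Jessamy: $19,500; Yara: $19,500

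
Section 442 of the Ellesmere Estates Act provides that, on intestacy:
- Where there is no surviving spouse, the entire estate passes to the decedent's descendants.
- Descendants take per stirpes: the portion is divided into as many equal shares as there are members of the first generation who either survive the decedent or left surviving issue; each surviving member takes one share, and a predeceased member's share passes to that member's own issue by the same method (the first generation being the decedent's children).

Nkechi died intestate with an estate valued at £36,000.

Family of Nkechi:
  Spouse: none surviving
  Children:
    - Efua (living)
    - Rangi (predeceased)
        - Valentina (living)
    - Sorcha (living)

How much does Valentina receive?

The entire £36,000 passes to the descendants.
That amount (£36,000) is divided into 3 shares of £12,000: Efua and Sorcha each take £12,000; Rangi's £12,000 share passes to Rangi's issue.
Rangi's share (£12,000) passes entirely to Valentina.

Valentina receives £12,000.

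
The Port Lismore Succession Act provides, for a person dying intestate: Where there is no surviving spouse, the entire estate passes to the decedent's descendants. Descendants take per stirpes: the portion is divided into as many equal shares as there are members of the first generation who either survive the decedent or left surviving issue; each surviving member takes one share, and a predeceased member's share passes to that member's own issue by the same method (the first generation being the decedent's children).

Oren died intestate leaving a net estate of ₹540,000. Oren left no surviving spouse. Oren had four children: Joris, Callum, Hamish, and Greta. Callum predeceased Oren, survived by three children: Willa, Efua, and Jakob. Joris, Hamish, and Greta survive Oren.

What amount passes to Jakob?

Jakob receives ₹45,000.

The entire ₹540,000 passes to the descendants.
That amount (₹540,000) is divided into 4 shares of ₹135,000: Joris, Hamish, and Greta each take ₹135,000; Callum's ₹135,000 share passes to Callum's issue.
Callum's share (₹135,000) is divided into 3 shares of ₹45,000: Willa, Efua, and Jakob each take ₹45,000.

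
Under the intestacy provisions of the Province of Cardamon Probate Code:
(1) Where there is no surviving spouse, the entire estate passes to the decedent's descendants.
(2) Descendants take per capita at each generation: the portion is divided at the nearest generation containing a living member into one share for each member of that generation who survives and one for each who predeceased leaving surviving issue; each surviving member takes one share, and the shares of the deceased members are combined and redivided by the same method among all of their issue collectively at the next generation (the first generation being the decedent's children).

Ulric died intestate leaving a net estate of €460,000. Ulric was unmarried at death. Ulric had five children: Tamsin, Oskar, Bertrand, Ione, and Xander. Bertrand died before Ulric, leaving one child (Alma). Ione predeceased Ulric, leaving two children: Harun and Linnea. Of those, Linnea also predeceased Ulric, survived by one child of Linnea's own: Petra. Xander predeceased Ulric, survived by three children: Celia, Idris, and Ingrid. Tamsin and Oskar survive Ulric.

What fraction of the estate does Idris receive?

The entire €460,000 passes to the descendants.
That amount (€460,000) is divided at the children's generation into 5 shares of €92,000. Tamsin and Oskar each take €92,000. The 3 shares of the deceased (Bertrand, Ione, and Xander) are combined into a pool of €276,000.
That pool (€276,000) is divided at the grandchildren's generation into 6 shares of €46,000. Alma, Harun, Celia, Idris, and Ingrid each take €46,000. The remaining share for the deceased Linnea (€46,000) is carried to the next generation.
That pool (€46,000) passes entirely to Petra, the sole taker at the great-grandchildren's generation.

Idris receives 1/10 of the estate.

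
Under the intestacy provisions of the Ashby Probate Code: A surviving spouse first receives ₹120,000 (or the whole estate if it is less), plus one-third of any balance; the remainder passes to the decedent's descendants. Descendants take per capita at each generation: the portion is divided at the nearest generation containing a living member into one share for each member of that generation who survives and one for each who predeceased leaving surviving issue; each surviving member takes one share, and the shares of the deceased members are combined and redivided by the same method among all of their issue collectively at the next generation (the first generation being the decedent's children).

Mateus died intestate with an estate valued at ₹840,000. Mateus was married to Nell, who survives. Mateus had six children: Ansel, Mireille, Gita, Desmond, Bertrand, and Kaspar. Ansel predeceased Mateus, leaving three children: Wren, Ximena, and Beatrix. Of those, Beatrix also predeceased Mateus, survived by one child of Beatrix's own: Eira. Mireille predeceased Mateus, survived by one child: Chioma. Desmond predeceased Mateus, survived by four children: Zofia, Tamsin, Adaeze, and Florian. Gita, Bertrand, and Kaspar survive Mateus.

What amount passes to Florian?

Nell first takes ₹120,000, leaving a balance of ₹720,000. Nell then takes one-third of the balance (₹240,000), for a total of ₹360,000. The remaining ₹480,000 passes to the descendants.
The descendants' portion (₹480,000) is divided at the children's generation into 6 shares of ₹80,000. Gita, Bertrand, and Kaspar each take ₹80,000. The 3 shares of the deceased (Ansel, Mireille, and Desmond) are combined into a pool of ₹240,000.
That pool (₹240,000) is divided at the grandchildren's generation into 8 shares of ₹30,000. Wren, Ximena, Chioma, Zofia, Tamsin, Adaeze, and Florian each take ₹30,000. The remaining share for the deceased Beatrix (₹30,000) is carried to the next generation.
That pool (₹30,000) passes entirely to Eira, the sole taker at the great-grandchildren's generation.

Florian receives ₹30,000.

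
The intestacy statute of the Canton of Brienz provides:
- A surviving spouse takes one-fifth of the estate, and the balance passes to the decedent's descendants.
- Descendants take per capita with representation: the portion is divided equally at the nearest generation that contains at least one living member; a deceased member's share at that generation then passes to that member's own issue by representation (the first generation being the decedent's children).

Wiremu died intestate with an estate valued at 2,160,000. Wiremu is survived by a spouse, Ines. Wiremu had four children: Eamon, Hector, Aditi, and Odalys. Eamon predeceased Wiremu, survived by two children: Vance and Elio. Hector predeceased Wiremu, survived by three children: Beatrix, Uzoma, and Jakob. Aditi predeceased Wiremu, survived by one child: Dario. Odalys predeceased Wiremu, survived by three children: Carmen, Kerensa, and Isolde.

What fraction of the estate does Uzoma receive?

Ines takes one-fifth of 2,160,000 = 432,000. The remaining 1,728,000 passes to the descendants.
No child survives, so the initial division is made at the grandchildren's generation.
The descendants' portion (1,728,000) is divided into 9 shares of 192,000: Vance, Elio, Beatrix, Uzoma, Jakob, Dario, Carmen, Kerensa, and Isolde each take 192,000.

Uzoma receives 4/45 of the estate.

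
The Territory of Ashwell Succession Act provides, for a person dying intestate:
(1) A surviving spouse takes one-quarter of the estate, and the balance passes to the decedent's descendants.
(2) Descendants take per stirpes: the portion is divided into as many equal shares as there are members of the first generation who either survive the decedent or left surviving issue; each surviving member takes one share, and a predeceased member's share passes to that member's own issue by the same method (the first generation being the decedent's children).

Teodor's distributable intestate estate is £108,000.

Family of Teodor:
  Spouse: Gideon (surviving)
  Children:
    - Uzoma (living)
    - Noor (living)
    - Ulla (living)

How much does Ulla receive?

Gideon takes one-quarter of £108,000 = £27,000. The remaining £81,000 passes to the descendants.
The descendants' portion (£81,000) is divided into 3 shares of £27,000: Uzoma, Noor, and Ulla each take £27,000.

Ulla receives £27,000.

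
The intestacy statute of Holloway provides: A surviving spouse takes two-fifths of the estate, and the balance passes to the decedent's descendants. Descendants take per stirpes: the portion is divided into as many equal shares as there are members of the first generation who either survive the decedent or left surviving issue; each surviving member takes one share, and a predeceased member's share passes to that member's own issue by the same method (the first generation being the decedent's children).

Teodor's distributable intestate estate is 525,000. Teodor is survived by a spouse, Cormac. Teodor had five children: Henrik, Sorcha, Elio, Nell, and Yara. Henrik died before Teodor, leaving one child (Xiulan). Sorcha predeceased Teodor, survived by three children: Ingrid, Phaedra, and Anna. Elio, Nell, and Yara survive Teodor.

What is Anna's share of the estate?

Anna receives 21,000.

Cormac takes two-fifths of 525,000 = 210,000. The remaining 315,000 passes to the descendants.
The descendants' portion (315,000) is divided into 5 shares of 63,000: Elio, Nell, and Yara each take 63,000; Henrik's 63,000 share passes to Henrik's issue; Sorcha's 63,000 share passes to Sorcha's issue.
Henrik's share (63,000) passes entirely to Xiulan.
Sorcha's share (63,000) is divided into 3 shares of 21,000: Ingrid, Phaedra, and Anna each take 21,000.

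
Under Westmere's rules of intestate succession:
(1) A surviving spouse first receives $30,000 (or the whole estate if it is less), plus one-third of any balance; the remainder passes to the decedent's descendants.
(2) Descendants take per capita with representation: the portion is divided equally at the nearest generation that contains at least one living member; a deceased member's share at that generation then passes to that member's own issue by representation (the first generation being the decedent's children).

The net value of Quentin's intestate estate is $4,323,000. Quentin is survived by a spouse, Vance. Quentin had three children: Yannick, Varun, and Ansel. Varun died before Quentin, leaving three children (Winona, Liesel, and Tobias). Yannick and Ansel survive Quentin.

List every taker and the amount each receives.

Vance first takes $30,000, leaving a balance of $4,293,000. Vance then takes one-third of the balance ($1,431,000), for a total of $1,461,000. The remaining $2,862,000 passes to the descendants.
The descendants' portion ($2,862,000) is divided into 3 shares of $954,000: Yannick and Ansel each take $954,000; Varun's $954,000 share passes to Varun's issue.
Varun's share ($954,000) is divided into 3 shares of $318,000: Winona, Liesel, and Tobias each take $318,000.

Vance: $1,461,000; Yannick: $954,000; Winona: $318,000; Liesel: $318,000; Tobias: $318,000; Ansel: $954,000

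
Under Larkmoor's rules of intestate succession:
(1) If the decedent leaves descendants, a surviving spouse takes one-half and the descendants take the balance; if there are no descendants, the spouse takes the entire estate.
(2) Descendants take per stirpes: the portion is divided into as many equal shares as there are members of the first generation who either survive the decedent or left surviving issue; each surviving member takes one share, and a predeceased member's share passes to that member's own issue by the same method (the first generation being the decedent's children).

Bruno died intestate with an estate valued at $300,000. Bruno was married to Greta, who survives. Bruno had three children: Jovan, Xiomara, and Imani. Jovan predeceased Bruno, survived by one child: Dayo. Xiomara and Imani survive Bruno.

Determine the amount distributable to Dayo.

Greta takes one-half of $300,000 = $150,000. The remaining $150,000 passes to the descendants.
The descendants' portion ($150,000) is divided into 3 shares of $50,000: Xiomara and Imani each take $50,000; Jovan's $50,000 share passes to Jovan's issue.
Jovan's share ($50,000) passes entirely to Dayo.

Dayo receives $50,000.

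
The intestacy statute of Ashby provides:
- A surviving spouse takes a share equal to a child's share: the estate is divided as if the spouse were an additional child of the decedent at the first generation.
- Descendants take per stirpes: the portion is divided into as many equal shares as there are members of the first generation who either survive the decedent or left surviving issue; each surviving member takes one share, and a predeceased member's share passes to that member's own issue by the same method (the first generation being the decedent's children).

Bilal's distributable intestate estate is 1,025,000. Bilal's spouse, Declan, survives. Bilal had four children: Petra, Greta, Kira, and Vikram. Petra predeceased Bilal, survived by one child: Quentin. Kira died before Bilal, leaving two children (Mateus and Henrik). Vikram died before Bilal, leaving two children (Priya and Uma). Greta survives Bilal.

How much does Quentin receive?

The spouse counts as an additional share at the children's level, so there are 5 primary shares of 205,000. Declan takes one such share (205,000).
The children's combined portion (820,000) is divided into 4 shares of 205,000: Greta takes 205,000; Petra's 205,000 share passes to Petra's issue; Kira's 205,000 share passes to Kira's issue; Vikram's 205,000 share passes to Vikram's issue.
Petra's share (205,000) passes entirely to Quentin.
Kira's share (205,000) is divided into 2 shares of 102,500: Mateus and Henrik each take 102,500.
Vikram's share (205,000) is divided into 2 shares of 102,500: Priya and Uma each take 102,500.

Quentin receives 205,000.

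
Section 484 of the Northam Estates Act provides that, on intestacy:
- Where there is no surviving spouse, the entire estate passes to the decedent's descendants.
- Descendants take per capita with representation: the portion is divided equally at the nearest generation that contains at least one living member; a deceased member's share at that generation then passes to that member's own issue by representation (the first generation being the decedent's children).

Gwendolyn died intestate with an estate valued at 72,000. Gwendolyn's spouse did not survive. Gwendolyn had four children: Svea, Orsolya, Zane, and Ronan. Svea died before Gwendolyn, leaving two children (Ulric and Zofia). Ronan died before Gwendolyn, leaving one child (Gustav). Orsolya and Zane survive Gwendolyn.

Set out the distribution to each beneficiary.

The entire 72,000 passes to the descendants.
That amount (72,000) is divided into 4 shares of 18,000: Orsolya and Zane each take 18,000; Svea's 18,000 share passes to Svea's issue; Ronan's 18,000 share passes to Ronan's issue.
Svea's share (18,000) is divided into 2 shares of 9,000: Ulric and Zofia each take 9,000.
Ronan's share (18,000) passes entirely to Gustav.

Ulric: 9,000; Zofia: 9,000; Orsolya: 18,000; Zane: 18,000; Gustav: 18,000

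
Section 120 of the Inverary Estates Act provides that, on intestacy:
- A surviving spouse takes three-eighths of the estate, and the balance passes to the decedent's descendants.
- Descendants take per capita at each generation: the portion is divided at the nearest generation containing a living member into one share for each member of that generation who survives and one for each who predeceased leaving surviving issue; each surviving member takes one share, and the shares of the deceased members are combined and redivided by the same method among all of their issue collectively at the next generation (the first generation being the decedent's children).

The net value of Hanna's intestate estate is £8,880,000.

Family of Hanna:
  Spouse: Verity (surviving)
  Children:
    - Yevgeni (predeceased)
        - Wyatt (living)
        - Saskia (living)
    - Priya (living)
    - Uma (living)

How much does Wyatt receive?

Wyatt receives £925,000.

Verity takes three-eighths of £8,880,000 = £3,330,000. The remaining £5,550,000 passes to the descendants.
The descendants' portion (£5,550,000) is divided at the children's generation into 3 shares of £1,850,000. Priya and Uma each take £1,850,000. The remaining share for the deceased Yevgeni (£1,850,000) is carried to the next generation.
That pool (£1,850,000) is divided at the grandchildren's generation equally among Wyatt and Saskia: £925,000 each.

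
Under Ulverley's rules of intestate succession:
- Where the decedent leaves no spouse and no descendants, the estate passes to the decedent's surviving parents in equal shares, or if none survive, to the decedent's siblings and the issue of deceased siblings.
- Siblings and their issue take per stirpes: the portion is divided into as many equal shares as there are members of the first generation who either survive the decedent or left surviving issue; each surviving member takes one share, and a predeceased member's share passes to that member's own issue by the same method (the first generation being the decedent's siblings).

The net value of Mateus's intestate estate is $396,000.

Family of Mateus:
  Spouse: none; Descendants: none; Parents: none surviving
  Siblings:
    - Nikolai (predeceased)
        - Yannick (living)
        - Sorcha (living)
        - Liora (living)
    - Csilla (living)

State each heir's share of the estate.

The entire $396,000 passes to the siblings and their issue.
That amount ($396,000) is divided into 2 shares of $198,000: Csilla takes $198,000; Nikolai's $198,000 share passes to Nikolai's issue.
Nikolai's share ($198,000) is divided into 3 shares of $66,000: Yannick, Sorcha, and Liora each take $66,000.

Yannick: $66,000; Sorcha: $66,000; Liora: $66,000; Csilla: $198,000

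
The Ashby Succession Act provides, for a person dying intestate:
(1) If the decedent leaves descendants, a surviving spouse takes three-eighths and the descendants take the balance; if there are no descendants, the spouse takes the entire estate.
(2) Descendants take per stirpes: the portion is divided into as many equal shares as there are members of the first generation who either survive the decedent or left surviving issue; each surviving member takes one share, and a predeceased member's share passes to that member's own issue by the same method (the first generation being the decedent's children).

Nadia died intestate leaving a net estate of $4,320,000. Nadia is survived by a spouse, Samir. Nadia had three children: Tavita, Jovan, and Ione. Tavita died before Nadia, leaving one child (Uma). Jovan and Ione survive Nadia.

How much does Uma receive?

Samir takes three-eighths of $4,320,000 = $1,620,000. The remaining $2,700,000 passes to the descendants.
The descendants' portion ($2,700,000) is divided into 3 shares of $900,000: Jovan and Ione each take $900,000; Tavita's $900,000 share passes to Tavita's issue.
Tavita's share ($900,000) passes entirely to Uma.

Uma receives $900,000.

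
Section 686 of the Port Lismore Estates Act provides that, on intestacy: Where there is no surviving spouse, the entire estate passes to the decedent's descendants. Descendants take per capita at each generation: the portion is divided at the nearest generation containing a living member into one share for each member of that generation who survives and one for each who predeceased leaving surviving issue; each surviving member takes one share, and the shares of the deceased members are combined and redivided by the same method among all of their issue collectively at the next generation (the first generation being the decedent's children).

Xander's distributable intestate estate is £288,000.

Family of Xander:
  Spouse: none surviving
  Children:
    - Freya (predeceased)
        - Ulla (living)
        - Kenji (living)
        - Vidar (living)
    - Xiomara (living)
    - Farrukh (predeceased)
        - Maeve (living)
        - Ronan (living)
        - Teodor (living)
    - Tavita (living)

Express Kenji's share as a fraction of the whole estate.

The entire £288,000 passes to the descendants.
That amount (£288,000) is divided at the children's generation into 4 shares of £72,000. Xiomara and Tavita each take £72,000. The 2 shares of the deceased (Freya and Farrukh) are combined into a pool of £144,000.
That pool (£144,000) is divided at the grandchildren's generation equally among Ulla, Kenji, Vidar, Maeve, Ronan, and Teodor: £24,000 each.

Kenji receives 1/12 of the estate.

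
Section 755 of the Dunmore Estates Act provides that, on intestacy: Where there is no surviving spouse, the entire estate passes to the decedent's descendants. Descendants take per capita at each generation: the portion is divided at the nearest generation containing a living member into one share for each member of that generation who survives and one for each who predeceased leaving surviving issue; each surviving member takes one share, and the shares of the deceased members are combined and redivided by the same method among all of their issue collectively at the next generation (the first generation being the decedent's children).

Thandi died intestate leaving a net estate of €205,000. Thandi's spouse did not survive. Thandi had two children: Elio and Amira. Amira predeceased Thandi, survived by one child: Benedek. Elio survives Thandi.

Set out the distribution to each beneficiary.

The entire €205,000 passes to the descendants.
That amount (€205,000) is divided at the children's generation into 2 shares of €102,500. Elio takes €102,500. The remaining share for the deceased Amira (€102,500) is carried to the next generation.
That pool (€102,500) passes entirely to Benedek, the sole taker at the grandchildren's generation.

Elio: €102,500; Benedek: €102,500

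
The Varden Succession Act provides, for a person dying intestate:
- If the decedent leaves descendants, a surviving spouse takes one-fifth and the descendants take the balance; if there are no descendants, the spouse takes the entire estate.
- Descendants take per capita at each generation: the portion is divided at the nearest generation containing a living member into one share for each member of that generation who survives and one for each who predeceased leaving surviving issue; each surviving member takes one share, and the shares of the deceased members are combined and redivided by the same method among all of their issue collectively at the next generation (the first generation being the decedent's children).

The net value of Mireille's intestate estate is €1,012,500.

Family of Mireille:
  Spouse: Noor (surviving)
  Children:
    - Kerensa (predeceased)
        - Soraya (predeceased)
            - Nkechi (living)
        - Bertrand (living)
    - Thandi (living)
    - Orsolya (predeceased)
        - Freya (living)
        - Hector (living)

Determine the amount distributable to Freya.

Freya receives €135,000.

Noor takes one-fifth of €1,012,500 = €202,500. The remaining €810,000 passes to the descendants.
The descendants' portion (€810,000) is divided at the children's generation into 3 shares of €270,000. Thandi takes €270,000. The 2 shares of the deceased (Kerensa and Orsolya) are combined into a pool of €540,000.
That pool (€540,000) is divided at the grandchildren's generation into 4 shares of €135,000. Bertrand, Freya, and Hector each take €135,000. The remaining share for the deceased Soraya (€135,000) is carried to the next generation.
That pool (€135,000) passes entirely to Nkechi, the sole taker at the great-grandchildren's generation.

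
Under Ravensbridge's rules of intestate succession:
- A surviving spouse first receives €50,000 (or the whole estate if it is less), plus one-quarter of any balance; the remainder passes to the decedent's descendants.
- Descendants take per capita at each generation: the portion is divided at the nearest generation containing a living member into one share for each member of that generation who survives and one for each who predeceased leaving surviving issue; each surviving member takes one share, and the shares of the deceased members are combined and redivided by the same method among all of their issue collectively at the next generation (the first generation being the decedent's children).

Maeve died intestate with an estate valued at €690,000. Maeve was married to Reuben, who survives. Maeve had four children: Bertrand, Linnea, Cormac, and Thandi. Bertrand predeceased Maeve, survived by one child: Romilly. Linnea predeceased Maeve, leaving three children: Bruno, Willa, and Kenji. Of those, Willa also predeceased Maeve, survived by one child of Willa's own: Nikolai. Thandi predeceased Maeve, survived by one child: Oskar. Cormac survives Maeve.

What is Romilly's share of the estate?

Romilly receives €72,000.

Reuben first takes €50,000, leaving a balance of €640,000. Reuben then takes one-quarter of the balance (€160,000), for a total of €210,000. The remaining €480,000 passes to the descendants.
The descendants' portion (€480,000) is divided at the children's generation into 4 shares of €120,000. Cormac takes €120,000. The 3 shares of the deceased (Bertrand, Linnea, and Thandi) are combined into a pool of €360,000.
That pool (€360,000) is divided at the grandchildren's generation into 5 shares of €72,000. Romilly, Bruno, Kenji, and Oskar each take €72,000. The remaining share for the deceased Willa (€72,000) is carried to the next generation.
That pool (€72,000) passes entirely to Nikolai, the sole taker at the great-grandchildren's generation.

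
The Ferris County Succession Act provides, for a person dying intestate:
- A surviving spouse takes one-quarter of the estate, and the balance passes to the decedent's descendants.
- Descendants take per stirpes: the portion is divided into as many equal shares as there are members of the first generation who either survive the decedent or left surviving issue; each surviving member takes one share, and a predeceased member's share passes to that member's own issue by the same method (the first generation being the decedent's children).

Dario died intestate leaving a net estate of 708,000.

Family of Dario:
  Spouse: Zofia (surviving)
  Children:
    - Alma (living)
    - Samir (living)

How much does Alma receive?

Zofia takes one-quarter of 708,000 = 177,000. The remaining 531,000 passes to the descendants.
The descendants' portion (531,000) is divided into 2 shares of 265,500: Alma and Samir each take 265,500.

Alma receives 265,500.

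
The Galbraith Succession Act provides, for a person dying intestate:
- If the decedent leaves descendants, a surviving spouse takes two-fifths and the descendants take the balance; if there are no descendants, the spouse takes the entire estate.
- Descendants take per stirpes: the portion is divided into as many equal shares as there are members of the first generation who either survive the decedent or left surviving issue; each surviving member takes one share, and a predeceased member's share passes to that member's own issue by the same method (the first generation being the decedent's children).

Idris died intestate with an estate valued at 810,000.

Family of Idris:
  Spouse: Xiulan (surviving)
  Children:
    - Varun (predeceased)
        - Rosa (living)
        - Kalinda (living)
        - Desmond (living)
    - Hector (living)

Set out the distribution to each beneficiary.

Xiulan takes two-fifths of 810,000 = 324,000. The remaining 486,000 passes to the descendants.
The descendants' portion (486,000) is divided into 2 shares of 243,000: Hector takes 243,000; Varun's 243,000 share passes to Varun's issue.
Varun's share (243,000) is divided into 3 shares of 81,000: Rosa, Kalinda, and Desmond each take 81,000.

Xiulan: 324,000; Rosa: 81,000; Kalinda: 81,000; Desmond: 81,000; Hector: 243,000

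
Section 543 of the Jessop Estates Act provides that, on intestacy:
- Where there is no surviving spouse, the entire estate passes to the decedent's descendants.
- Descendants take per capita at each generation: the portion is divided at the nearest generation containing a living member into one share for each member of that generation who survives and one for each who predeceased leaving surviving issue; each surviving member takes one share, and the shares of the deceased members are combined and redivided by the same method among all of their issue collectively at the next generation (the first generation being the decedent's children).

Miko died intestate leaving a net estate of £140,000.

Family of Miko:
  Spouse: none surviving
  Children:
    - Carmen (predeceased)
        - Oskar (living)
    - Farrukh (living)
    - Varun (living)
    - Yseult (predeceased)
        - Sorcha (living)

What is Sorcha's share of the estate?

Sorcha receives £35,000.

The entire £140,000 passes to the descendants.
That amount (£140,000) is divided at the children's generation into 4 shares of £35,000. Farrukh and Varun each take £35,000. The 2 shares of the deceased (Carmen and Yseult) are combined into a pool of £70,000.
That pool (£70,000) is divided at the grandchildren's generation equally among Oskar and Sorcha: £35,000 each.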